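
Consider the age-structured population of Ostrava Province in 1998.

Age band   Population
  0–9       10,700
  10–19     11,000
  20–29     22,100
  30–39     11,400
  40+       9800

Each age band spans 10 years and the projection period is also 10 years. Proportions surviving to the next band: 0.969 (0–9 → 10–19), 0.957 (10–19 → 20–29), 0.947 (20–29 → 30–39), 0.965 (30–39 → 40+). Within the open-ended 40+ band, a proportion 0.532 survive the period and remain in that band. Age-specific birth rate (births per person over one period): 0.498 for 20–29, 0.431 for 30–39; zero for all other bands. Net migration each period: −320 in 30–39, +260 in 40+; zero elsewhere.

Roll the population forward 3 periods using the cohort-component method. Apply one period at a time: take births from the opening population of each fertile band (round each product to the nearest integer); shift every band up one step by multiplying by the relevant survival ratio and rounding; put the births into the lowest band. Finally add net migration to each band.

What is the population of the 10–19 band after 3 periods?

(Bands numbered youngest = 1 to oldest = 5.)
— Period 1 —
Births: 22100 × 0.498 = 11006  |  11400 × 0.431 = 4913 → total 15919
Band 2: 10700 × 0.969 = 10368
Band 3: 11000 × 0.957 = 10527
Band 4: 22100 × 0.947 = 20929
Band 5: 11400 × 0.965 + 9800 × 0.532 = 11001 + 5214 = 16215
Net migration: Band 4 − 320 → 20609; Band 5 + 260 → 16475
End of period: [15919, 10368, 10527, 20609, 16475]
— Period 2 —
Births: 10527 × 0.498 = 5242  |  20609 × 0.431 = 8882 → total 14124
Band 2: 15919 × 0.969 = 15426
Band 3: 10368 × 0.957 = 9922
Band 4: 10527 × 0.947 = 9969
Band 5: 20609 × 0.965 + 16475 × 0.532 = 19888 + 8765 = 28653
Net migration: Band 4 − 320 → 9649; Band 5 + 260 → 28913
End of period: [14124, 15426, 9922, 9649, 28913]
— Period 3 —
Births: 9922 × 0.498 = 4941  |  9649 × 0.431 = 4159 → total 9100
Band 2: 14124 × 0.969 = 13686
Band 3: 15426 × 0.957 = 14763
Band 4: 9922 × 0.947 = 9396
Band 5: 9649 × 0.965 + 28913 × 0.532 = 9311 + 15382 = 24693
Net migration: Band 4 − 320 → 9076; Band 5 + 260 → 24953
End of period: [9100, 13686, 14763, 9076, 24953]

13686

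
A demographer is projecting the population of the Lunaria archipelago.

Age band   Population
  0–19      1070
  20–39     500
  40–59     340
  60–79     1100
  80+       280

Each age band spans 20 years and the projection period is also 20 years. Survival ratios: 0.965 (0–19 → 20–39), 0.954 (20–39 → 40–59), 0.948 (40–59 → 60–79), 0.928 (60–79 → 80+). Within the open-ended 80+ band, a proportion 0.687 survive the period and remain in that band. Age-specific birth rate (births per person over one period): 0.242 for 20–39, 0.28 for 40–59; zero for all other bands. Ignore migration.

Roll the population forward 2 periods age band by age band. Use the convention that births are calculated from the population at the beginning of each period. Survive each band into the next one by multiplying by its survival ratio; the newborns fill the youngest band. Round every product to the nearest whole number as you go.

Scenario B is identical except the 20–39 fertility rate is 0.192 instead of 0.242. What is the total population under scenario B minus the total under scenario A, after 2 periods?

Call the bands 1 to 5, youngest first.
After projecting period 1:
Births: 500 × 0.242 = 121  |  340 × 0.28 = 95 ⇒ total 216
Band 2: 1070 × 0.965 = 1033
Band 3: 500 × 0.954 = 477
Band 4: 340 × 0.948 = 322
Band 5: 1100 × 0.928 + 280 × 0.687 = 1021 + 192 = 1213
Population now: 0–19=216, 20–39=1033, 40–59=477, 60–79=322, 80+=1213
After projecting period 2:
Births: 1033 × 0.242 = 250  |  477 × 0.28 = 134 ⇒ total 384
Band 2: 216 × 0.965 = 208
Band 3: 1033 × 0.954 = 985
Band 4: 477 × 0.948 = 452
Band 5: 322 × 0.928 + 1213 × 0.687 = 299 + 833 = 1132
Population now: 0–19=384, 20–39=208, 40–59=985, 60–79=452, 80+=1132
Scenario A total after 2 periods: 3161
Scenario B projection —
After projecting period 1:
Births: 500 × 0.192 = 96  |  340 × 0.28 = 95 ⇒ total 191
Band 2: 1070 × 0.965 = 1033
Band 3: 500 × 0.954 = 477
Band 4: 340 × 0.948 = 322
Band 5: 1100 × 0.928 + 280 × 0.687 = 1021 + 192 = 1213
Population now: 0–19=191, 20–39=1033, 40–59=477, 60–79=322, 80+=1213
After projecting period 2:
Births: 1033 × 0.192 = 198  |  477 × 0.28 = 134 ⇒ total 332
Band 2: 191 × 0.965 = 184
Band 3: 1033 × 0.954 = 985
Band 4: 477 × 0.948 = 452
Band 5: 322 × 0.928 + 1213 × 0.687 = 299 + 833 = 1132
Population now: 0–19=332, 20–39=184, 40–59=985, 60–79=452, 80+=1132
Scenario B total after 2 periods: 3085
Difference B − A = 3085 − 3161 = -76

-76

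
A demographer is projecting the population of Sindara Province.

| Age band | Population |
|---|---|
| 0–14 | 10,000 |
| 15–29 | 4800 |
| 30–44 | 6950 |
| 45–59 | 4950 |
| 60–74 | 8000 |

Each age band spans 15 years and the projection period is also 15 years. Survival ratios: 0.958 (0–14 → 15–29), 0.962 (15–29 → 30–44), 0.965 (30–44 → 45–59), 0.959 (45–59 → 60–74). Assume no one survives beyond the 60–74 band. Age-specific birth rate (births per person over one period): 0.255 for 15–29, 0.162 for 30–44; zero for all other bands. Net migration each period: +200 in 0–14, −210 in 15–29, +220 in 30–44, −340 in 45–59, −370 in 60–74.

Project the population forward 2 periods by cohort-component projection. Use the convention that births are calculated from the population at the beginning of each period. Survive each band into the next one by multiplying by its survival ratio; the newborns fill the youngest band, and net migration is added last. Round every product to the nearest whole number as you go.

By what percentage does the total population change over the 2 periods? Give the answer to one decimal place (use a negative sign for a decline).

-28.2

Call the groups 1 to 5, youngest first.
After projecting period 1:
Births: 4800 × 0.255 = 1224  |  6950 × 0.162 = 1126 → total 2350
Group 2: 10000 × 0.958 = 9580
Group 3: 4800 × 0.962 = 4618
Group 4: 6950 × 0.965 = 6707
Group 5: 4950 × 0.959 = 4747
Net migration: Group 1 + 200 → 2550; Group 2 − 210 → 9370; Group 3 + 220 → 4838; Group 4 − 340 → 6367; Group 5 − 370 → 4377
End of period: [2550, 9370, 4838, 6367, 4377]
After projecting period 2:
Births: 9370 × 0.255 = 2389  |  4838 × 0.162 = 784 → total 3173
Group 2: 2550 × 0.958 = 2443
Group 3: 9370 × 0.962 = 9014
Group 4: 4838 × 0.965 = 4669
Group 5: 6367 × 0.959 = 6106
Net migration: Group 1 + 200 → 3373; Group 2 − 210 → 2233; Group 3 + 220 → 9234; Group 4 − 340 → 4329; Group 5 − 370 → 5736
End of period: [3373, 2233, 9234, 4329, 5736]
Total: 34700 → 24905; change = -9795; percentage change = -28.2%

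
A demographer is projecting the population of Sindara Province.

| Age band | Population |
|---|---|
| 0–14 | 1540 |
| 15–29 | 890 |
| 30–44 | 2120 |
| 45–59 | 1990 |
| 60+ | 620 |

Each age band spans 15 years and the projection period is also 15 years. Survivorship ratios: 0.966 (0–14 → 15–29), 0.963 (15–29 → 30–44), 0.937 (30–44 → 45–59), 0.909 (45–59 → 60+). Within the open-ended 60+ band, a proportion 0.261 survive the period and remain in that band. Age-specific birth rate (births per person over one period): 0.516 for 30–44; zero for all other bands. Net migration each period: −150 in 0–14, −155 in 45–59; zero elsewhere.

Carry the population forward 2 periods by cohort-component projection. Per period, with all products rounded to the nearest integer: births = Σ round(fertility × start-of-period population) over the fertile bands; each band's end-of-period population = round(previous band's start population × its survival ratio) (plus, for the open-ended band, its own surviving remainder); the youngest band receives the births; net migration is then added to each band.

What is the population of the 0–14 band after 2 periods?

Period 1.
Births: 2120 × 0.516 = 1094
15–29: 1540 × 0.966 = 1488
30–44: 890 × 0.963 = 857
45–59: 2120 × 0.937 = 1986
60+: 1990 × 0.909 + 620 × 0.261 = 1809 + 162 = 1971
Net migration: 0–14 − 150 → 944; 45–59 − 155 → 1831
End of period: [944, 1488, 857, 1831, 1971]
Period 2.
Births: 857 × 0.516 = 442
15–29: 944 × 0.966 = 912
30–44: 1488 × 0.963 = 1433
45–59: 857 × 0.937 = 803
60+: 1831 × 0.909 + 1971 × 0.261 = 1664 + 514 = 2178
Net migration: 0–14 − 150 → 292; 45–59 − 155 → 648
End of period: [292, 912, 1433, 648, 2178]

292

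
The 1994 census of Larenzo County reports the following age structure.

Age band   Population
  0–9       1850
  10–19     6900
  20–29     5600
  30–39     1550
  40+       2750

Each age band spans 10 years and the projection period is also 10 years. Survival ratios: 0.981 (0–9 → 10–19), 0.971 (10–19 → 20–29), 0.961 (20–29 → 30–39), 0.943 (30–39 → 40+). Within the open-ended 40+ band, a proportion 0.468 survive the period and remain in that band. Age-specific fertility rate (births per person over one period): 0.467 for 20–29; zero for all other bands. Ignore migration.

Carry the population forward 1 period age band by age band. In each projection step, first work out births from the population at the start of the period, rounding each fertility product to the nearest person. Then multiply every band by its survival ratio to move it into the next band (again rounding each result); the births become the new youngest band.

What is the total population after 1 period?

[period 1]
Births: 5600 × 0.467 = 2615
10–19: 1850 × 0.981 = 1815
20–29: 6900 × 0.971 = 6700
30–39: 5600 × 0.961 = 5382
40+: 1550 × 0.943 + 2750 × 0.468 = 1462 + 1287 = 2749
Giving 2615 / 1815 / 6700 / 5382 / 2749.
Total after period 1: 2615 + 1815 + 6700 + 5382 + 2749 = 19261

19261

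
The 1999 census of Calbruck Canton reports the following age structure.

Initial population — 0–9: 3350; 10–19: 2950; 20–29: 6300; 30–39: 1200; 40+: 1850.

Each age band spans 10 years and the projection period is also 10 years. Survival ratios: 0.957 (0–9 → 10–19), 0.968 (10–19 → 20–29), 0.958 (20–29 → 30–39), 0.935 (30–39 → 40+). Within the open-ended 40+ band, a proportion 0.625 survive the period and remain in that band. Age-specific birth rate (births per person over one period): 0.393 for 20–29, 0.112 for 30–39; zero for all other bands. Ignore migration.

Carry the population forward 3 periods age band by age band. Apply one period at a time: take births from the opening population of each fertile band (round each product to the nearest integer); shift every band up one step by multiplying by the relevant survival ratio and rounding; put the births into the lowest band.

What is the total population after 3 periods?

15612

Numbering the groups 1..5 from youngest to oldest:
— Period 1 —
Births: 6300 × 0.393 = 2476, 1200 × 0.112 = 134 — total 2610
Group 2: 3350 × 0.957 = 3206
Group 3: 2950 × 0.968 = 2856
Group 4: 6300 × 0.958 = 6035
Group 5: 1200 × 0.935 + 1850 × 0.625 = 1122 + 1156 = 2278
Giving 2610 / 3206 / 2856 / 6035 / 2278.
— Period 2 —
Births: 2856 × 0.393 = 1122, 6035 × 0.112 = 676 — total 1798
Group 2: 2610 × 0.957 = 2498
Group 3: 3206 × 0.968 = 3103
Group 4: 2856 × 0.958 = 2736
Group 5: 6035 × 0.935 + 2278 × 0.625 = 5643 + 1424 = 7067
Giving 1798 / 2498 / 3103 / 2736 / 7067.
— Period 3 —
Births: 3103 × 0.393 = 1219, 2736 × 0.112 = 306 — total 1525
Group 2: 1798 × 0.957 = 1721
Group 3: 2498 × 0.968 = 2418
Group 4: 3103 × 0.958 = 2973
Group 5: 2736 × 0.935 + 7067 × 0.625 = 2558 + 4417 = 6975
Giving 1525 / 1721 / 2418 / 2973 / 6975.
Total after period 3: 1525 + 1721 + 2418 + 2973 + 6975 = 15612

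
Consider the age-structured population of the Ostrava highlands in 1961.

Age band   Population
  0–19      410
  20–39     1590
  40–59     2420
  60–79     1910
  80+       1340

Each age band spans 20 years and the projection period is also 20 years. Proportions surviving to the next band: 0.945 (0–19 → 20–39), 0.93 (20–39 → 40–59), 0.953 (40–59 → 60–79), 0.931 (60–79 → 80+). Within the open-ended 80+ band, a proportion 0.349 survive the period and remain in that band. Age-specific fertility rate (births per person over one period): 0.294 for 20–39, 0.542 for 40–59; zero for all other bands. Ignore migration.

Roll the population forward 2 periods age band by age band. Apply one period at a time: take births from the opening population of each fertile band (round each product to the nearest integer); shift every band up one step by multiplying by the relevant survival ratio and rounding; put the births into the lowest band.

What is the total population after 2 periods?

Numbering the bands 1..5 from youngest to oldest:
After projecting period 1:
Births: 1590 * 0.294 = 467 ; 2420 * 0.542 = 1312 → 1779
Band 2: 410 * 0.945 = 387
Band 3: 1590 * 0.93 = 1479
Band 4: 2420 * 0.953 = 2306
Band 5: 1910 * 0.931 + 1340 * 0.349 = 1778 + 468 = 2246
→ [1779, 387, 1479, 2306, 2246]
After projecting period 2:
Births: 387 * 0.294 = 114 ; 1479 * 0.542 = 802 → 916
Band 2: 1779 * 0.945 = 1681
Band 3: 387 * 0.93 = 360
Band 4: 1479 * 0.953 = 1409
Band 5: 2306 * 0.931 + 2246 * 0.349 = 2147 + 784 = 2931
→ [916, 1681, 360, 1409, 2931]
Total after period 2: 916 + 1681 + 360 + 1409 + 2931 = 7297

7297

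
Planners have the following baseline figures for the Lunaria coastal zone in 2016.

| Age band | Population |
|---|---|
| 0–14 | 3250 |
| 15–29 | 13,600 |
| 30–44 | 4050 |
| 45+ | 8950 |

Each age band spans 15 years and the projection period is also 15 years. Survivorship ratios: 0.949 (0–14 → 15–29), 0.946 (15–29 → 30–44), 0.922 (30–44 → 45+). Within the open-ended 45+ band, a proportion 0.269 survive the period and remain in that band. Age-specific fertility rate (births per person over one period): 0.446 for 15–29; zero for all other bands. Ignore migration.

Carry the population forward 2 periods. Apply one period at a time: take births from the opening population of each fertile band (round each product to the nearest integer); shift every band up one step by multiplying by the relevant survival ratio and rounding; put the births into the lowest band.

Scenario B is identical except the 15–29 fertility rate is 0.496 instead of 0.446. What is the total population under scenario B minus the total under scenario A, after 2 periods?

Period 1:
Births: 13600 × 0.446 = 6066
15–29: 3250 × 0.949 = 3084
30–44: 13600 × 0.946 = 12866
45+: 4050 × 0.922 + 8950 × 0.269 = 3734 + 2408 = 6142
→ [6066, 3084, 12866, 6142]
Period 2:
Births: 3084 × 0.446 = 1375
15–29: 6066 × 0.949 = 5757
30–44: 3084 × 0.946 = 2917
45+: 12866 × 0.922 + 6142 × 0.269 = 11862 + 1652 = 13514
→ [1375, 5757, 2917, 13514]
Scenario A total after 2 periods: 23563
Scenario B projection —
Period 1:
Births: 13600 × 0.496 = 6746
15–29: 3250 × 0.949 = 3084
30–44: 13600 × 0.946 = 12866
45+: 4050 × 0.922 + 8950 × 0.269 = 3734 + 2408 = 6142
→ [6746, 3084, 12866, 6142]
Period 2:
Births: 3084 × 0.496 = 1530
15–29: 6746 × 0.949 = 6402
30–44: 3084 × 0.946 = 2917
45+: 12866 × 0.922 + 6142 × 0.269 = 11862 + 1652 = 13514
→ [1530, 6402, 2917, 13514]
Scenario B total after 2 periods: 24363
Difference B − A = 24363 − 23563 = 800

800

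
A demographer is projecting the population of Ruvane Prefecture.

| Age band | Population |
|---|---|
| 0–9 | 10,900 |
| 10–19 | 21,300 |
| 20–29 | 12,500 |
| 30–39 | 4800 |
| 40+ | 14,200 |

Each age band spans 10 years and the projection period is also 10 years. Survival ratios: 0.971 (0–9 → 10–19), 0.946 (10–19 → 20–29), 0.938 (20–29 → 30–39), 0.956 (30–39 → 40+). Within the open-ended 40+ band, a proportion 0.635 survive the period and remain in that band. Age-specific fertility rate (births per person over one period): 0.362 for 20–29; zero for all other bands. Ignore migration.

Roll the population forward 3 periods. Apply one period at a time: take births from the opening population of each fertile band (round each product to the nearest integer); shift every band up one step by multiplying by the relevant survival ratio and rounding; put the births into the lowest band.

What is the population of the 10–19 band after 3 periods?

Let group 1 be 0–9 through group 5 = 40+.
Period 1.
Births: 12500 × 0.362 = 4525
Group 2: 10900 × 0.971 = 10584
Group 3: 21300 × 0.946 = 20150
Group 4: 12500 × 0.938 = 11725
Group 5: 4800 × 0.956 + 14200 × 0.635 = 4589 + 9017 = 13606
Giving 4525 / 10584 / 20150 / 11725 / 13606.
Period 2.
Births: 20150 × 0.362 = 7294
Group 2: 4525 × 0.971 = 4394
Group 3: 10584 × 0.946 = 10012
Group 4: 20150 × 0.938 = 18901
Group 5: 11725 × 0.956 + 13606 × 0.635 = 11209 + 8640 = 19849
Giving 7294 / 4394 / 10012 / 18901 / 19849.
Period 3.
Births: 10012 × 0.362 = 3624
Group 2: 7294 × 0.971 = 7082
Group 3: 4394 × 0.946 = 4157
Group 4: 10012 × 0.938 = 9391
Group 5: 18901 × 0.956 + 19849 × 0.635 = 18069 + 12604 = 30673
Giving 3624 / 7082 / 4157 / 9391 / 30673.

7082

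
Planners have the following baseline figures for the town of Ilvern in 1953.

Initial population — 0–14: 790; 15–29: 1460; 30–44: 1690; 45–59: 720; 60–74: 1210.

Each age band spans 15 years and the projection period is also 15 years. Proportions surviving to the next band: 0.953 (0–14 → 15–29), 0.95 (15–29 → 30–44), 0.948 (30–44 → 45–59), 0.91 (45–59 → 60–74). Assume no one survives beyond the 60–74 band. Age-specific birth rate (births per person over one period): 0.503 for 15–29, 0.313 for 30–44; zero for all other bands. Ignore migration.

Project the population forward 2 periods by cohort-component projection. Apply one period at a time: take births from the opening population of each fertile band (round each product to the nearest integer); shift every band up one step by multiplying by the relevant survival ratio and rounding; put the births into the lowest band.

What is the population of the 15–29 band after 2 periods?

Numbering the groups 1..5 from youngest to oldest:
— Period 1 —
Births: 1460 * 0.503 = 734, 1690 * 0.313 = 529 → total 1263
Group 2: 790 * 0.953 = 753
Group 3: 1460 * 0.95 = 1387
Group 4: 1690 * 0.948 = 1602
Group 5: 720 * 0.91 = 655
End of period: [1263, 753, 1387, 1602, 655]
— Period 2 —
Births: 753 * 0.503 = 379, 1387 * 0.313 = 434 → total 813
Group 2: 1263 * 0.953 = 1204
Group 3: 753 * 0.95 = 715
Group 4: 1387 * 0.948 = 1315
Group 5: 1602 * 0.91 = 1458
End of period: [813, 1204, 715, 1315, 1458]

1204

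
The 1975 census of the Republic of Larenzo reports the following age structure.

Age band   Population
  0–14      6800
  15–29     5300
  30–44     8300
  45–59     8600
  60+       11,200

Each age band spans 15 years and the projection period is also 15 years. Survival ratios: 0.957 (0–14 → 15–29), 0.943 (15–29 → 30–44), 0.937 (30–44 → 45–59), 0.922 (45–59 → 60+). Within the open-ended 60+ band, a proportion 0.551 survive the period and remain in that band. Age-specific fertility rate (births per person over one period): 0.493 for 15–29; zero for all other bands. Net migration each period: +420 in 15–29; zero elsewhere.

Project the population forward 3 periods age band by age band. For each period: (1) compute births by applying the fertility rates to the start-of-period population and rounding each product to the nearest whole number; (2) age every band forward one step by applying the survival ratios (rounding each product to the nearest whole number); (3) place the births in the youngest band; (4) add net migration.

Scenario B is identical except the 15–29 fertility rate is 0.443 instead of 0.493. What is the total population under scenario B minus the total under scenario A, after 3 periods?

-831

Call the bands 1 to 5, youngest first.
Period 1.
Births: 5300 × 0.493 = 2613
Band 2: 6800 × 0.957 = 6508
Band 3: 5300 × 0.943 = 4998
Band 4: 8300 × 0.937 = 7777
Band 5: 8600 × 0.922 + 11200 × 0.551 = 7929 + 6171 = 14100
Net migration: Band 2 + 420 → 6928
Population now: 0–14=2613, 15–29=6928, 30–44=4998, 45–59=7777, 60+=14100
Period 2.
Births: 6928 × 0.493 = 3416
Band 2: 2613 × 0.957 = 2501
Band 3: 6928 × 0.943 = 6533
Band 4: 4998 × 0.937 = 4683
Band 5: 7777 × 0.922 + 14100 × 0.551 = 7170 + 7769 = 14939
Net migration: Band 2 + 420 → 2921
Population now: 0–14=3416, 15–29=2921, 30–44=6533, 45–59=4683, 60+=14939
Period 3.
Births: 2921 × 0.493 = 1440
Band 2: 3416 × 0.957 = 3269
Band 3: 2921 × 0.943 = 2755
Band 4: 6533 × 0.937 = 6121
Band 5: 4683 × 0.922 + 14939 × 0.551 = 4318 + 8231 = 12549
Net migration: Band 2 + 420 → 3689
Population now: 0–14=1440, 15–29=3689, 30–44=2755, 45–59=6121, 60+=12549
Scenario A total after 3 periods: 26554
Scenario B projection —
Period 1.
Births: 5300 × 0.443 = 2348
Band 2: 6800 × 0.957 = 6508
Band 3: 5300 × 0.943 = 4998
Band 4: 8300 × 0.937 = 7777
Band 5: 8600 × 0.922 + 11200 × 0.551 = 7929 + 6171 = 14100
Net migration: Band 2 + 420 → 6928
Population now: 0–14=2348, 15–29=6928, 30–44=4998, 45–59=7777, 60+=14100
Period 2.
Births: 6928 × 0.443 = 3069
Band 2: 2348 × 0.957 = 2247
Band 3: 6928 × 0.943 = 6533
Band 4: 4998 × 0.937 = 4683
Band 5: 7777 × 0.922 + 14100 × 0.551 = 7170 + 7769 = 14939
Net migration: Band 2 + 420 → 2667
Population now: 0–14=3069, 15–29=2667, 30–44=6533, 45–59=4683, 60+=14939
Period 3.
Births: 2667 × 0.443 = 1181
Band 2: 3069 × 0.957 = 2937
Band 3: 2667 × 0.943 = 2515
Band 4: 6533 × 0.937 = 6121
Band 5: 4683 × 0.922 + 14939 × 0.551 = 4318 + 8231 = 12549
Net migration: Band 2 + 420 → 3357
Population now: 0–14=1181, 15–29=3357, 30–44=2515, 45–59=6121, 60+=12549
Scenario B total after 3 periods: 25723
Difference B − A = 25723 − 26554 = -831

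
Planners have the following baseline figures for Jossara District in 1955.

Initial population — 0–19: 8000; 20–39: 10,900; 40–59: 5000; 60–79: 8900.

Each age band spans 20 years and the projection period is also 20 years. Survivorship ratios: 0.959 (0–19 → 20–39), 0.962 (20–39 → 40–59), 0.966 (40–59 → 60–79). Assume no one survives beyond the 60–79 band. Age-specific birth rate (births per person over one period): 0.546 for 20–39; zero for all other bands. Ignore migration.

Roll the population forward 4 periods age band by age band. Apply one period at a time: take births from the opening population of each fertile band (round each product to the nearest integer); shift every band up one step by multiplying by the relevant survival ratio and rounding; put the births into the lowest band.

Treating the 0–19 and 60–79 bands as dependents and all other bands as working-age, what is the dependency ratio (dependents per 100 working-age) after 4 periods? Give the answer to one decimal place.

Period 1.
Births: 10900 × 0.546 = 5951
20–39: 8000 × 0.959 = 7672
40–59: 10900 × 0.962 = 10486
60–79: 5000 × 0.966 = 4830
Population now: 0–19=5951, 20–39=7672, 40–59=10486, 60–79=4830
Period 2.
Births: 7672 × 0.546 = 4189
20–39: 5951 × 0.959 = 5707
40–59: 7672 × 0.962 = 7380
60–79: 10486 × 0.966 = 10129
Population now: 0–19=4189, 20–39=5707, 40–59=7380, 60–79=10129
Period 3.
Births: 5707 × 0.546 = 3116
20–39: 4189 × 0.959 = 4017
40–59: 5707 × 0.962 = 5490
60–79: 7380 × 0.966 = 7129
Population now: 0–19=3116, 20–39=4017, 40–59=5490, 60–79=7129
Period 4.
Births: 4017 × 0.546 = 2193
20–39: 3116 × 0.959 = 2988
40–59: 4017 × 0.962 = 3864
60–79: 5490 × 0.966 = 5303
Population now: 0–19=2193, 20–39=2988, 40–59=3864, 60–79=5303
Dependents (band 0–19 + band 60–79) = 2193 + 5303 = 7496; working-age = 6852; ratio = 7496/6852 × 100 = 109.4

109.4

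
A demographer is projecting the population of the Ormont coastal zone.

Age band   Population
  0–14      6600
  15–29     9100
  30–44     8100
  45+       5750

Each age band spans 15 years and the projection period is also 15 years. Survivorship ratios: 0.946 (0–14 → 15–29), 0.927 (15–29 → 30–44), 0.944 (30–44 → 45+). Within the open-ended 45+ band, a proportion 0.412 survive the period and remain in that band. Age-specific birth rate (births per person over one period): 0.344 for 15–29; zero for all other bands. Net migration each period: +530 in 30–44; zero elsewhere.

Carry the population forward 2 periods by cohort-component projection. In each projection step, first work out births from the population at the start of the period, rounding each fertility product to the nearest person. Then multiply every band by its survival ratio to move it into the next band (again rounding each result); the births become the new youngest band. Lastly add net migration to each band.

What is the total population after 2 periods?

24017

(Bands numbered youngest = 1 to oldest = 4.)
Period 1.
Births: 9100 * 0.344 = 3130
Band 2: 6600 * 0.946 = 6244
Band 3: 9100 * 0.927 = 8436
Band 4: 8100 * 0.944 + 5750 * 0.412 = 7646 + 2369 = 10015
Net migration: Band 3 + 530 → 8966
→ [3130, 6244, 8966, 10015]
Period 2.
Births: 6244 * 0.344 = 2148
Band 2: 3130 * 0.946 = 2961
Band 3: 6244 * 0.927 = 5788
Band 4: 8966 * 0.944 + 10015 * 0.412 = 8464 + 4126 = 12590
Net migration: Band 3 + 530 → 6318
→ [2148, 2961, 6318, 12590]
Total after period 2: 2148 + 2961 + 6318 + 12590 = 24017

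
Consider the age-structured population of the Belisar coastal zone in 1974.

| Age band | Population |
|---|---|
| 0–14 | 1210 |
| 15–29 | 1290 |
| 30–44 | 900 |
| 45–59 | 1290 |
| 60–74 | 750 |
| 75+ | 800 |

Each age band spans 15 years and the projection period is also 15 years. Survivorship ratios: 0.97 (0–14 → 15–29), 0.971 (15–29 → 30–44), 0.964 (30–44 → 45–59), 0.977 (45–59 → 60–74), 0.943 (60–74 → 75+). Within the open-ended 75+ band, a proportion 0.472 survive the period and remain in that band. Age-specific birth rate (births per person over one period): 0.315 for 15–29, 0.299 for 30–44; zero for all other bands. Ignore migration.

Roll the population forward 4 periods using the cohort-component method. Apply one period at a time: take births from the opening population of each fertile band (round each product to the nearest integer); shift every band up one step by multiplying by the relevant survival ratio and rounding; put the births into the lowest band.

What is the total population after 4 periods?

5207

(Bands numbered youngest = 1 to oldest = 6.)
After projecting period 1:
Births: 1290 * 0.315 = 406 ; 900 * 0.299 = 269 ⇒ total 675
Band 2: 1210 * 0.97 = 1174
Band 3: 1290 * 0.971 = 1253
Band 4: 900 * 0.964 = 868
Band 5: 1290 * 0.977 = 1260
Band 6: 750 * 0.943 + 800 * 0.472 = 707 + 378 = 1085
End of period: [675, 1174, 1253, 868, 1260, 1085]
After projecting period 2:
Births: 1174 * 0.315 = 370 ; 1253 * 0.299 = 375 ⇒ total 745
Band 2: 675 * 0.97 = 655
Band 3: 1174 * 0.971 = 1140
Band 4: 1253 * 0.964 = 1208
Band 5: 868 * 0.977 = 848
Band 6: 1260 * 0.943 + 1085 * 0.472 = 1188 + 512 = 1700
End of period: [745, 655, 1140, 1208, 848, 1700]
After projecting period 3:
Births: 655 * 0.315 = 206 ; 1140 * 0.299 = 341 ⇒ total 547
Band 2: 745 * 0.97 = 723
Band 3: 655 * 0.971 = 636
Band 4: 1140 * 0.964 = 1099
Band 5: 1208 * 0.977 = 1180
Band 6: 848 * 0.943 + 1700 * 0.472 = 800 + 802 = 1602
End of period: [547, 723, 636, 1099, 1180, 1602]
After projecting period 4:
Births: 723 * 0.315 = 228 ; 636 * 0.299 = 190 ⇒ total 418
Band 2: 547 * 0.97 = 531
Band 3: 723 * 0.971 = 702
Band 4: 636 * 0.964 = 613
Band 5: 1099 * 0.977 = 1074
Band 6: 1180 * 0.943 + 1602 * 0.472 = 1113 + 756 = 1869
End of period: [418, 531, 702, 613, 1074, 1869]
Total after period 4: 418 + 531 + 702 + 613 + 1074 + 1869 = 5207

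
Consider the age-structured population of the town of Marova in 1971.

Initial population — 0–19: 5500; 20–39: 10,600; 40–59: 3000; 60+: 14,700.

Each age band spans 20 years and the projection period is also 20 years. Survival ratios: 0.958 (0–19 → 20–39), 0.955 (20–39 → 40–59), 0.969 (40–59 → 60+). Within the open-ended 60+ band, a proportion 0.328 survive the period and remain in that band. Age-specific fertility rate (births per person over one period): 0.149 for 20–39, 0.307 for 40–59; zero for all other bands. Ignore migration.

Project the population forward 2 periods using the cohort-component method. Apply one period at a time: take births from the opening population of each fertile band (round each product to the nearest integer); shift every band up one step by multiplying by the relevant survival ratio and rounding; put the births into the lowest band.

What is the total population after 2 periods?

Period 1:
Births: 10600 × 0.149 = 1579, 3000 × 0.307 = 921 → total 2500
20–39: 5500 × 0.958 = 5269
40–59: 10600 × 0.955 = 10123
60+: 3000 × 0.969 + 14700 × 0.328 = 2907 + 4822 = 7729
Population now: 0–19=2500, 20–39=5269, 40–59=10123, 60+=7729
Period 2:
Births: 5269 × 0.149 = 785, 10123 × 0.307 = 3108 → total 3893
20–39: 2500 × 0.958 = 2395
40–59: 5269 × 0.955 = 5032
60+: 10123 × 0.969 + 7729 × 0.328 = 9809 + 2535 = 12344
Population now: 0–19=3893, 20–39=2395, 40–59=5032, 60+=12344
Total after period 2: 3893 + 2395 + 5032 + 12344 = 23664

23664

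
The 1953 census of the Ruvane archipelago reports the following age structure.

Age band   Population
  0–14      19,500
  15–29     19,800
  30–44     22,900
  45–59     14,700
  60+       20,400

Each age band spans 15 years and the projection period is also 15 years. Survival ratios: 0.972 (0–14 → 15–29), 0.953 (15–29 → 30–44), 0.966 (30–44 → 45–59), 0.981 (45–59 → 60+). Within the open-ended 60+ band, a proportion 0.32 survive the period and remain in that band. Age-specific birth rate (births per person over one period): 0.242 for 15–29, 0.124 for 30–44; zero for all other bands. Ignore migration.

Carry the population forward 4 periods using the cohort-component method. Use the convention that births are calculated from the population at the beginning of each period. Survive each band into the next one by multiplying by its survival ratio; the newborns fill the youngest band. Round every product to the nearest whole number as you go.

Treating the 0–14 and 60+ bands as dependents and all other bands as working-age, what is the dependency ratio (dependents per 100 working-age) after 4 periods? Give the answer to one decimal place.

164.6

— Period 1 —
Births: 19800 × 0.242 = 4792 ; 22900 × 0.124 = 2840 ⇒ total 7632
15–29: 19500 × 0.972 = 18954
30–44: 19800 × 0.953 = 18869
45–59: 22900 × 0.966 = 22121
60+: 14700 × 0.981 + 20400 × 0.32 = 14421 + 6528 = 20949
Giving 7632 / 18954 / 18869 / 22121 / 20949.
— Period 2 —
Births: 18954 × 0.242 = 4587 ; 18869 × 0.124 = 2340 ⇒ total 6927
15–29: 7632 × 0.972 = 7418
30–44: 18954 × 0.953 = 18063
45–59: 18869 × 0.966 = 18227
60+: 22121 × 0.981 + 20949 × 0.32 = 21701 + 6704 = 28405
Giving 6927 / 7418 / 18063 / 18227 / 28405.
— Period 3 —
Births: 7418 × 0.242 = 1795 ; 18063 × 0.124 = 2240 ⇒ total 4035
15–29: 6927 × 0.972 = 6733
30–44: 7418 × 0.953 = 7069
45–59: 18063 × 0.966 = 17449
60+: 18227 × 0.981 + 28405 × 0.32 = 17881 + 9090 = 26971
Giving 4035 / 6733 / 7069 / 17449 / 26971.
— Period 4 —
Births: 6733 × 0.242 = 1629 ; 7069 × 0.124 = 877 ⇒ total 2506
15–29: 4035 × 0.972 = 3922
30–44: 6733 × 0.953 = 6417
45–59: 7069 × 0.966 = 6829
60+: 17449 × 0.981 + 26971 × 0.32 = 17117 + 8631 = 25748
Giving 2506 / 3922 / 6417 / 6829 / 25748.
Dependents (band 0–14 + band 60+) = 2506 + 25748 = 28254; working-age = 17168; ratio = 28254/17168 × 100 = 164.6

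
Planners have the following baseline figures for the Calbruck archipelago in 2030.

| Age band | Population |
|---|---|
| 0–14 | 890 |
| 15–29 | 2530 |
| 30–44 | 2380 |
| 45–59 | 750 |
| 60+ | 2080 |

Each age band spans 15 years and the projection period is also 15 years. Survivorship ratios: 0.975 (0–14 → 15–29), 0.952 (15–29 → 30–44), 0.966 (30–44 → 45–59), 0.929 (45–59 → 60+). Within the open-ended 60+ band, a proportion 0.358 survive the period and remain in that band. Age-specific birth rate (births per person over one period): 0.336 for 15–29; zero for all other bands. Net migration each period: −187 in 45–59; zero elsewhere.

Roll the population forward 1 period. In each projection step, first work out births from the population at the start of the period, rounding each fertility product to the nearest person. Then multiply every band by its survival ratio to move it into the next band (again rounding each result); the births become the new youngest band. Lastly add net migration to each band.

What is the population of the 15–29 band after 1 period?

— Period 1 —
Births: 2530 × 0.336 = 850
15–29: 890 × 0.975 = 868
30–44: 2530 × 0.952 = 2409
45–59: 2380 × 0.966 = 2299
60+: 750 × 0.929 + 2080 × 0.358 = 697 + 745 = 1442
Net migration: 45–59 − 187 → 2112
End of period: [850, 868, 2409, 2112, 1442]

868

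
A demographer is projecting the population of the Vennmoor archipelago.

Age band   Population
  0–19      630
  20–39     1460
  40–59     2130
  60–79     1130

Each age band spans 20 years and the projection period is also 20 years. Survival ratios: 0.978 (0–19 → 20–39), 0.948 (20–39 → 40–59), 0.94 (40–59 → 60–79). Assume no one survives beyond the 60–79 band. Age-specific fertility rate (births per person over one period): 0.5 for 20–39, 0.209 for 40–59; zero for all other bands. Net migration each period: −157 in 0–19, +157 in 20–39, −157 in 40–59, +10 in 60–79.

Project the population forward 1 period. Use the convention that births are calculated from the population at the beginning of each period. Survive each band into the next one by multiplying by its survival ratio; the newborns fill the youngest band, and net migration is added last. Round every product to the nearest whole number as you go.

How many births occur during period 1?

1175

Let band 1 be 0–19 through band 4 = 60–79.
Period 1.
Births: 1460 × 0.5 = 730  |  2130 × 0.209 = 445 → total 1175
Band 2: 630 × 0.978 = 616
Band 3: 1460 × 0.948 = 1384
Band 4: 2130 × 0.94 = 2002
Net migration: Band 1 − 157 → 1018; Band 2 + 157 → 773; Band 3 − 157 → 1227; Band 4 + 10 → 2012
Giving 1018 / 773 / 1227 / 2012.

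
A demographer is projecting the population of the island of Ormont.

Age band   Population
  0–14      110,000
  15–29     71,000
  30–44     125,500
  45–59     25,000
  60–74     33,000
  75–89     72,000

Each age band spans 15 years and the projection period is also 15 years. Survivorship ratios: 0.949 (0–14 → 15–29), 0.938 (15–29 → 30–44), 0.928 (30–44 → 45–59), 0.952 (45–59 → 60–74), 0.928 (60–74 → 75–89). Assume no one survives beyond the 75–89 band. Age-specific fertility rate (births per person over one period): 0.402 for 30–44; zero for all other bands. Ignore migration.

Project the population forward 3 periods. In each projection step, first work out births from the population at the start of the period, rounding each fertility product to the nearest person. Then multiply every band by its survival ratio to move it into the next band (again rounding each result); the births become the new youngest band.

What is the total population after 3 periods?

— Period 1 —
Births: 125500 × 0.402 = 50451
15–29: 110000 × 0.949 = 104390
30–44: 71000 × 0.938 = 66598
45–59: 125500 × 0.928 = 116464
60–74: 25000 × 0.952 = 23800
75–89: 33000 × 0.928 = 30624
Population now: 0–14=50451, 15–29=104390, 30–44=66598, 45–59=116464, 60–74=23800, 75–89=30624
— Period 2 —
Births: 66598 × 0.402 = 26772
15–29: 50451 × 0.949 = 47878
30–44: 104390 × 0.938 = 97918
45–59: 66598 × 0.928 = 61803
60–74: 116464 × 0.952 = 110874
75–89: 23800 × 0.928 = 22086
Population now: 0–14=26772, 15–29=47878, 30–44=97918, 45–59=61803, 60–74=110874, 75–89=22086
— Period 3 —
Births: 97918 × 0.402 = 39363
15–29: 26772 × 0.949 = 25407
30–44: 47878 × 0.938 = 44910
45–59: 97918 × 0.928 = 90868
60–74: 61803 × 0.952 = 58836
75–89: 110874 × 0.928 = 102891
Population now: 0–14=39363, 15–29=25407, 30–44=44910, 45–59=90868, 60–74=58836, 75–89=102891
Total after period 3: 39363 + 25407 + 44910 + 90868 + 58836 + 102891 = 362275

362275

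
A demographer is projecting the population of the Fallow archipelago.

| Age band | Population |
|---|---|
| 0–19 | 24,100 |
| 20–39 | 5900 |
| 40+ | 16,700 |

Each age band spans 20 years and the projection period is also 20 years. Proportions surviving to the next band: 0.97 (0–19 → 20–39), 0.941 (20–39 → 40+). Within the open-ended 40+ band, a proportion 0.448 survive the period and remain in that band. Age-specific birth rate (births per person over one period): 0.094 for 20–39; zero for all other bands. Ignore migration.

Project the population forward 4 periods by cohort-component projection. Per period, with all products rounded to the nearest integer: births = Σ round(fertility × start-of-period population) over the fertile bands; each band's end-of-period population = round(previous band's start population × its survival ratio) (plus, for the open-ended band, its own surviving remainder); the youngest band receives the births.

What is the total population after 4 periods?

8068

Period 1:
Births: 5900 × 0.094 = 555
20–39: 24100 × 0.97 = 23377
40+: 5900 × 0.941 + 16700 × 0.448 = 5552 + 7482 = 13034
Giving 555 / 23377 / 13034.
Period 2:
Births: 23377 × 0.094 = 2197
20–39: 555 × 0.97 = 538
40+: 23377 × 0.941 + 13034 × 0.448 = 21998 + 5839 = 27837
Giving 2197 / 538 / 27837.
Period 3:
Births: 538 × 0.094 = 51
20–39: 2197 × 0.97 = 2131
40+: 538 × 0.941 + 27837 × 0.448 = 506 + 12471 = 12977
Giving 51 / 2131 / 12977.
Period 4:
Births: 2131 × 0.094 = 200
20–39: 51 × 0.97 = 49
40+: 2131 × 0.941 + 12977 × 0.448 = 2005 + 5814 = 7819
Giving 200 / 49 / 7819.
Total after period 4: 200 + 49 + 7819 = 8068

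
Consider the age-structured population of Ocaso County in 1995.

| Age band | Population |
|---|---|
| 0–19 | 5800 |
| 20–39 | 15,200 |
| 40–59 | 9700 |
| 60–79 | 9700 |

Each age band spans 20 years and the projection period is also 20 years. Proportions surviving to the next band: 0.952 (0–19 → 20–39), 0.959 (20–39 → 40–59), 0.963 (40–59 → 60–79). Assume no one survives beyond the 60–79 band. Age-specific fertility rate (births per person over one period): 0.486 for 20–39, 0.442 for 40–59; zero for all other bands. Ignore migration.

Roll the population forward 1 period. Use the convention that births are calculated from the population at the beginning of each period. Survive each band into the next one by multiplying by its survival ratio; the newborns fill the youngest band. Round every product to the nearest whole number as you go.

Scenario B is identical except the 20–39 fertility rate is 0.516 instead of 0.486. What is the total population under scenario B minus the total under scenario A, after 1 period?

456

— Period 1 —
Births: 15200 × 0.486 = 7387 ; 9700 × 0.442 = 4287 → 11674
20–39: 5800 × 0.952 = 5522
40–59: 15200 × 0.959 = 14577
60–79: 9700 × 0.963 = 9341
Population now: 0–19=11674, 20–39=5522, 40–59=14577, 60–79=9341
Scenario A total after 1 period: 41114
Scenario B projection —
— Period 1 —
Births: 15200 × 0.516 = 7843 ; 9700 × 0.442 = 4287 → 12130
20–39: 5800 × 0.952 = 5522
40–59: 15200 × 0.959 = 14577
60–79: 9700 × 0.963 = 9341
Population now: 0–19=12130, 20–39=5522, 40–59=14577, 60–79=9341
Scenario B total after 1 period: 41570
Difference B − A = 41570 − 41114 = 456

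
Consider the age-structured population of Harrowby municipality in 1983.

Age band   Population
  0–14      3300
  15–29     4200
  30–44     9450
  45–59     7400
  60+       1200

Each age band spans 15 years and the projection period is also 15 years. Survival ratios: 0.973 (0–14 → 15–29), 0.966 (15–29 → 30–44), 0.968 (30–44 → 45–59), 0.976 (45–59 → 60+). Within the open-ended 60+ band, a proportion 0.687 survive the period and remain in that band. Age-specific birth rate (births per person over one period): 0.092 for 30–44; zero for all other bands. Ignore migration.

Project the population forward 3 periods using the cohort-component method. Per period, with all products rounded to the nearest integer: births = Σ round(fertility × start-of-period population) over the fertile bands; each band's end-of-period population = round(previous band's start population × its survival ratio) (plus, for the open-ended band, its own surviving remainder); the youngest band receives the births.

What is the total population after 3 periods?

18232

After projecting period 1:
Births: 9450 × 0.092 = 869
15–29: 3300 × 0.973 = 3211
30–44: 4200 × 0.966 = 4057
45–59: 9450 × 0.968 = 9148
60+: 7400 × 0.976 + 1200 × 0.687 = 7222 + 824 = 8046
→ [869, 3211, 4057, 9148, 8046]
After projecting period 2:
Births: 4057 × 0.092 = 373
15–29: 869 × 0.973 = 846
30–44: 3211 × 0.966 = 3102
45–59: 4057 × 0.968 = 3927
60+: 9148 × 0.976 + 8046 × 0.687 = 8928 + 5528 = 14456
→ [373, 846, 3102, 3927, 14456]
After projecting period 3:
Births: 3102 × 0.092 = 285
15–29: 373 × 0.973 = 363
30–44: 846 × 0.966 = 817
45–59: 3102 × 0.968 = 3003
60+: 3927 × 0.976 + 14456 × 0.687 = 3833 + 9931 = 13764
→ [285, 363, 817, 3003, 13764]
Total after period 3: 285 + 363 + 817 + 3003 + 13764 = 18232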